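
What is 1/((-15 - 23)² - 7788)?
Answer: -1/6344 ≈ -0.00015763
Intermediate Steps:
1/((-15 - 23)² - 7788) = 1/((-38)² - 7788) = 1/(1444 - 7788) = 1/(-6344) = -1/6344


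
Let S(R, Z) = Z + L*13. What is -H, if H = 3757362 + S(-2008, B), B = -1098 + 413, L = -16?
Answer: -3756469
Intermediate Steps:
B = -685
S(R, Z) = -208 + Z (S(R, Z) = Z - 16*13 = Z - 208 = -208 + Z)
H = 3756469 (H = 3757362 + (-208 - 685) = 3757362 - 893 = 3756469)
-H = -1*3756469 = -3756469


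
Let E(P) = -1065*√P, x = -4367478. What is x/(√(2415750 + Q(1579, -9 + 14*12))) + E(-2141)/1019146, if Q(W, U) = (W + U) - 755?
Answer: -4367478*√19973/219703 - 1065*I*√2141/1019146 ≈ -2809.4 - 0.048353*I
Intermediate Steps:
Q(W, U) = -755 + U + W (Q(W, U) = (U + W) - 755 = -755 + U + W)
x/(√(2415750 + Q(1579, -9 + 14*12))) + E(-2141)/1019146 = -4367478/√(2415750 + (-755 + (-9 + 14*12) + 1579)) - 1065*I*√2141/1019146 = -4367478/√(2415750 + (-755 + (-9 + 168) + 1579)) - 1065*I*√2141*(1/1019146) = -4367478/√(2415750 + (-755 + 159 + 1579)) - 1065*I*√2141*(1/1019146) = -4367478/√(2415750 + 983) - 1065*I*√2141/1019146 = -4367478*√19973/219703 - 1065*I*√2141/1019146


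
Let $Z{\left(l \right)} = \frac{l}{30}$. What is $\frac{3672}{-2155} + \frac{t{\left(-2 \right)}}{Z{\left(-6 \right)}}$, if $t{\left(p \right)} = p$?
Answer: $\frac{17878}{2155} \approx 8.2961$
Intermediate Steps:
$Z{\left(l \right)} = \frac{l}{30}$ ($Z{\left(l \right)} = l \frac{1}{30} = \frac{l}{30}$)
$\frac{3672}{-2155} + \frac{t{\left(-2 \right)}}{Z{\left(-6 \right)}} = \frac{3672}{-2155} - \frac{2}{\frac{1}{30} \left(-6\right)} = 3672 \left(- \frac{1}{2155}\right) - \frac{2}{- \frac{1}{5}} = - \frac{3672}{2155} - -10 = - \frac{3672}{2155} + 10 = \frac{17878}{2155}$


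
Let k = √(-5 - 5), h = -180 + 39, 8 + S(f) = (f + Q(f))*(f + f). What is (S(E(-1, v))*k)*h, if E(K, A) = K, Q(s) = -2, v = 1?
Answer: 282*I*√10 ≈ 891.76*I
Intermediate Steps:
S(f) = -8 + 2*f*(-2 + f) (S(f) = -8 + (f - 2)*(f + f) = -8 + (-2 + f)*(2*f) = -8 + 2*f*(-2 + f))
h = -141
k = I*√10 (k = √(-10) = I*√10 ≈ 3.1623*I)
(S(E(-1, v))*k)*h = ((-8 - 4*(-1) + 2*(-1)²)*(I*√10))*(-141) = ((-8 + 4 + 2*1)*(I*√10))*(-141) = ((-8 + 4 + 2)*(I*√10))*(-141) = -2*I*√10*(-141) = 282*I*√10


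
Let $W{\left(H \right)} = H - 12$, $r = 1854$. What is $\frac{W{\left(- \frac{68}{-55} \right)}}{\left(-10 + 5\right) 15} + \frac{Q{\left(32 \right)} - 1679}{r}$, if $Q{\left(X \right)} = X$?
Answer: $- \frac{632923}{849750} \approx -0.74483$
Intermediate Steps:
$W{\left(H \right)} = -12 + H$
$\frac{W{\left(- \frac{68}{-55} \right)}}{\left(-10 + 5\right) 15} + \frac{Q{\left(32 \right)} - 1679}{r} = \frac{-12 - \frac{68}{-55}}{\left(-10 + 5\right) 15} + \frac{32 - 1679}{1854} = \frac{-12 - - \frac{68}{55}}{\left(-5\right) 15} - \frac{183}{206} = \frac{-12 + \frac{68}{55}}{-75} - \frac{183}{206} = \left(- \frac{592}{55}\right) \left(- \frac{1}{75}\right) - \frac{183}{206} = \frac{592}{4125} - \frac{183}{206} = - \frac{632923}{849750}$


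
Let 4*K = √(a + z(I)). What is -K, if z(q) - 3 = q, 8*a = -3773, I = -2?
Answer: -I*√7530/16 ≈ -5.4235*I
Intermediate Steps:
a = -3773/8 (a = (⅛)*(-3773) = -3773/8 ≈ -471.63)
z(q) = 3 + q
K = I*√7530/16 (K = √(-3773/8 + (3 - 2))/4 = √(-3773/8 + 1)/4 = √(-3765/8)/4 = (I*√7530/4)/4 = I*√7530/16 ≈ 5.4235*I)
-K = -I*√7530/16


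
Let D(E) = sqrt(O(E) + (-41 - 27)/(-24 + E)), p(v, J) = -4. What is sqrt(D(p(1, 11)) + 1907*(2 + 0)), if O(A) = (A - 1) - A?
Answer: sqrt(186886 + 7*sqrt(70))/7 ≈ 61.767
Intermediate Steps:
O(A) = -1 (O(A) = (-1 + A) - A = -1)
D(E) = sqrt(-1 - 68/(-24 + E)) (D(E) = sqrt(-1 + (-41 - 27)/(-24 + E)) = sqrt(-1 - 68/(-24 + E)))
sqrt(D(p(1, 11)) + 1907*(2 + 0)) = sqrt(sqrt((-44 - 1*(-4))/(-24 - 4)) + 1907*(2 + 0)) = sqrt(sqrt((-44 + 4)/(-28)) + 1907*2) = sqrt(sqrt(-1/28*(-40)) + 3814) = sqrt(sqrt(10/7) + 3814) = sqrt(sqrt(70)/7 + 3814) = sqrt(3814 + sqrt(70)/7)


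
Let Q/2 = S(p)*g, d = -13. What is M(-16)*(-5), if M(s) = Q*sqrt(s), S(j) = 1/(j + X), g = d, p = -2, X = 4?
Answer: 260*I ≈ 260.0*I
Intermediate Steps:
g = -13
S(j) = 1/(4 + j) (S(j) = 1/(j + 4) = 1/(4 + j))
Q = -13 (Q = 2*(-13/(4 - 2)) = 2*(-13/2) = -13)
M(s) = -13*sqrt(s)
M(-16)*(-5) = -52*I*(-5) = 260*I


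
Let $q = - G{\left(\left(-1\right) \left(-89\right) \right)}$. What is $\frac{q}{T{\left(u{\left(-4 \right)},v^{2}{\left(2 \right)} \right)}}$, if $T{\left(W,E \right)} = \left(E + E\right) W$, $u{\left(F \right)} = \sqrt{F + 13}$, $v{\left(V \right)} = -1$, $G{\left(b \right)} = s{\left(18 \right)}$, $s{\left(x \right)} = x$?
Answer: $-3$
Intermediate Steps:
$G{\left(b \right)} = 18$
$u{\left(F \right)} = \sqrt{13 + F}$
$T{\left(W,E \right)} = 2 E W$
$q = -18$ ($q = \left(-1\right) 18 = -18$)
$\frac{q}{T{\left(u{\left(-4 \right)},v^{2}{\left(2 \right)} \right)}} = - \frac{18}{2 \left(-1\right)^{2} \sqrt{13 - 4}} = - \frac{18}{2 \cdot 1 \sqrt{9}} = - \frac{18}{2 \cdot 1 \cdot 3} = - \frac{18}{6} = \left(-18\right) \frac{1}{6} = -3$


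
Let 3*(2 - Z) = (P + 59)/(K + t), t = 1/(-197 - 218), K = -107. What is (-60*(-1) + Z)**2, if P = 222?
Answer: 70159570529161/17747035524 ≈ 3953.3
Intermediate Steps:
t = -1/415 (t = 1/(-415) = -1/415 ≈ -0.0024096)
Z = 383051/133218 (Z = 2 - (222 + 59)/(3*(-107 - 1/415)) = 2 - 281/(3*(-44406/415)) = 2 - 281*(-415)/(3*44406) = 2 - 1/3*(-116615/44406) = 2 + 116615/133218 = 383051/133218 ≈ 2.8754)
(-60*(-1) + Z)**2 = (-60*(-1) + 383051/133218)**2 = (60 + 383051/133218)**2 = (8376131/133218)**2 = 70159570529161/17747035524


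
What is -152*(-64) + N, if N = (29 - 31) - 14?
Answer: 9712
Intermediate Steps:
N = -16 (N = -2 - 14 = -16)
-152*(-64) + N = -152*(-64) - 16 = 9728 - 16 = 9712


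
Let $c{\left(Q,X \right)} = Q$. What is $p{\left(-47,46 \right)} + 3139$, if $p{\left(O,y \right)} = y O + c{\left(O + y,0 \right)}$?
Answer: $976$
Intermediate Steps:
$p{\left(O,y \right)} = O + y + O y$ ($p{\left(O,y \right)} = y O + \left(O + y\right) = O y + \left(O + y\right) = O + y + O y$)
$p{\left(-47,46 \right)} + 3139 = \left(-47 + 46 - 2162\right) + 3139 = -2163 + 3139 = 976$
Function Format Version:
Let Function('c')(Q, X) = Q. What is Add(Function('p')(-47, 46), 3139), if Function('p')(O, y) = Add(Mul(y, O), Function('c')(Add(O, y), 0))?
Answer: 976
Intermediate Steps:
Function('p')(O, y) = Add(O, y, Mul(O, y)) (Function('p')(O, y) = Add(Mul(y, O), Add(O, y)) = Add(Mul(O, y), Add(O, y)) = Add(O, y, Mul(O, y)))
Add(Function('p')(-47, 46), 3139) = Add(Add(-47, 46, Mul(-47, 46)), 3139) = Add(Add(-47, 46, -2162), 3139) = Add(-2163, 3139) = 976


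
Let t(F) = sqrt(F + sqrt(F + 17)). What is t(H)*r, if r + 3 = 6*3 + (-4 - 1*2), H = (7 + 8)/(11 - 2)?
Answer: 3*sqrt(15 + 6*sqrt(42)) ≈ 22.022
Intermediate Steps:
H = 5/3 (H = 15/9 = 15*(1/9) = 5/3 ≈ 1.6667)
r = 9 (r = -3 + (6*3 + (-4 - 1*2)) = -3 + (18 + (-4 - 2)) = -3 + (18 - 6) = -3 + 12 = 9)
t(F) = sqrt(F + sqrt(17 + F))
t(H)*r = sqrt(5/3 + sqrt(17 + 5/3))*9 = sqrt(5/3 + sqrt(56/3))*9 = sqrt(5/3 + 2*sqrt(42)/3)*9 = 9*sqrt(5/3 + 2*sqrt(42)/3)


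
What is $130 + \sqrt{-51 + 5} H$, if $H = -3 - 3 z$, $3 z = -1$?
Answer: $130 - 2 i \sqrt{46} \approx 130.0 - 13.565 i$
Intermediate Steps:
$z = - \frac{1}{3}$ ($z = \frac{1}{3} \left(-1\right) = - \frac{1}{3} \approx -0.33333$)
$H = -2$ ($H = -3 - -1 = -3 + 1 = -2$)
$130 + \sqrt{-51 + 5} H = 130 + \sqrt{-51 + 5} \left(-2\right) = 130 + \sqrt{-46} \left(-2\right) = 130 + i \sqrt{46} \left(-2\right) = 130 - 2 i \sqrt{46}$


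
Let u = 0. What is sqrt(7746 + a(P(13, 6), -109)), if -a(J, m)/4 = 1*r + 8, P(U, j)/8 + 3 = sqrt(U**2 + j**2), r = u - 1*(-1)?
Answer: sqrt(7710) ≈ 87.807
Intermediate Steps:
r = 1 (r = 0 - 1*(-1) = 0 + 1 = 1)
P(U, j) = -24 + 8*sqrt(U**2 + j**2)
a(J, m) = -36 (a(J, m) = -4*(1*1 + 8) = -4*(1 + 8) = -4*9 = -36)
sqrt(7746 + a(P(13, 6), -109)) = sqrt(7746 - 36) = sqrt(7710)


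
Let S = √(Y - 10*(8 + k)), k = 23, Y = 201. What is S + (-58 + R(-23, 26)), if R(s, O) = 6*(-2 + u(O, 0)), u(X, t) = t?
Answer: -70 + I*√109 ≈ -70.0 + 10.44*I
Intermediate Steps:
R(s, O) = -12 (R(s, O) = 6*(-2 + 0) = 6*(-2) = -12)
S = I*√109 (S = √(201 - 10*(8 + 23)) = √(201 - 10*31) = √(201 - 310) = √(-109) = I*√109 ≈ 10.44*I)
S + (-58 + R(-23, 26)) = I*√109 + (-58 - 12) = I*√109 - 70 = -70 + I*√109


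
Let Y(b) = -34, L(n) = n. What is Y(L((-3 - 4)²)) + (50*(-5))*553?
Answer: -138284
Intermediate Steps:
Y(L((-3 - 4)²)) + (50*(-5))*553 = -34 + (50*(-5))*553 = -34 - 250*553 = -34 - 138250 = -138284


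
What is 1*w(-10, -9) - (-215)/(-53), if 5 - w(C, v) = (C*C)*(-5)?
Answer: 26550/53 ≈ 500.94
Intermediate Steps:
w(C, v) = 5 + 5*C² (w(C, v) = 5 - C*C*(-5) = 5 - C²*(-5) = 5 - (-5)*C² = 5 + 5*C²)
1*w(-10, -9) - (-215)/(-53) = 1*(5 + 5*(-10)²) - (-215)/(-53) = 1*(5 + 5*100) - (-215)*(-1)/53 = 1*(5 + 500) - 1*215/53 = 1*505 - 215/53 = 505 - 215/53 = 26550/53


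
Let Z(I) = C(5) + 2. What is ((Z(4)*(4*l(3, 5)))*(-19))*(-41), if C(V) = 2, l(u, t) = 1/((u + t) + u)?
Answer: 12464/11 ≈ 1133.1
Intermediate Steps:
l(u, t) = 1/(t + 2*u) (l(u, t) = 1/((t + u) + u) = 1/(t + 2*u))
Z(I) = 4 (Z(I) = 2 + 2 = 4)
((Z(4)*(4*l(3, 5)))*(-19))*(-41) = ((4*(4/(5 + 2*3)))*(-19))*(-41) = ((4*(4/(5 + 6)))*(-19))*(-41) = ((4*(4/11))*(-19))*(-41) = ((16/11)*(-19))*(-41) = -304/11*(-41) = 12464/11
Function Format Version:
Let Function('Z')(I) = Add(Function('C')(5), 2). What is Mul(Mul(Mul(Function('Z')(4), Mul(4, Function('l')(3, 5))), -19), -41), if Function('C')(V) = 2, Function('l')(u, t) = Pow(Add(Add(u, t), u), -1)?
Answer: Rational(12464, 11) ≈ 1133.1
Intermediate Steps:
Function('l')(u, t) = Pow(Add(t, Mul(2, u)), -1) (Function('l')(u, t) = Pow(Add(Add(t, u), u), -1) = Pow(Add(t, Mul(2, u)), -1))
Function('Z')(I) = 4 (Function('Z')(I) = Add(2, 2) = 4)
Mul(Mul(Mul(Function('Z')(4), Mul(4, Function('l')(3, 5))), -19), -41) = Mul(Mul(Mul(4, Mul(4, Pow(Add(5, Mul(2, 3)), -1))), -19), -41) = Mul(Mul(Mul(4, Mul(4, Pow(Add(5, 6), -1))), -19), -41) = Mul(Mul(Mul(4, Mul(4, Pow(11, -1))), -19), -41) = Mul(Mul(Mul(4, Mul(4, Rational(1, 11))), -19), -41) = Mul(Mul(Mul(4, Rational(4, 11)), -19), -41) = Mul(Mul(Rational(16, 11), -19), -41) = Mul(Rational(-304, 11), -41) = Rational(12464, 11)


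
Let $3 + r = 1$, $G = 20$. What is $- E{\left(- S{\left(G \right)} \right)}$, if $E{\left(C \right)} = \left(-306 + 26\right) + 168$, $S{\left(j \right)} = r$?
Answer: $112$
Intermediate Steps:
$r = -2$ ($r = -3 + 1 = -2$)
$S{\left(j \right)} = -2$
$E{\left(C \right)} = -112$ ($E{\left(C \right)} = -280 + 168 = -112$)
$- E{\left(- S{\left(G \right)} \right)} = \left(-1\right) \left(-112\right) = 112$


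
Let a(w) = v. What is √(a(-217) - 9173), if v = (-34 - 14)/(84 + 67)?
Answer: I*√209160821/151 ≈ 95.777*I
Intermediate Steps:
v = -48/151 ≈ -0.31788
a(w) = -48/151
√(a(-217) - 9173) = √(-48/151 - 9173) = √(-1385171/151) = I*√209160821/151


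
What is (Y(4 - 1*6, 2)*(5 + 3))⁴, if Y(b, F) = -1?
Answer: 4096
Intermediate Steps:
(Y(4 - 1*6, 2)*(5 + 3))⁴ = (-(5 + 3))⁴ = (-1*8)⁴ = (-8)⁴ = 4096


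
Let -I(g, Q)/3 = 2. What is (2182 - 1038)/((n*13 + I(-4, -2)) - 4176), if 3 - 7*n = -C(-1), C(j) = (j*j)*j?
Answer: -1001/3656 ≈ -0.27380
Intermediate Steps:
C(j) = j³ (C(j) = j²*j = j³)
I(g, Q) = -6 (I(g, Q) = -3*2 = -6)
n = 2/7 (n = 3/7 - (-1)*(-1)³/7 = 3/7 - (-1)*(-1)/7 = 3/7 - ⅐*1 = 3/7 - ⅐ = 2/7 ≈ 0.28571)
(2182 - 1038)/((n*13 + I(-4, -2)) - 4176) = (2182 - 1038)/(((2/7)*13 - 6) - 4176) = 1144/((26/7 - 6) - 4176) = 1144/(-16/7 - 4176) = 1144/(-29248/7) = 1144*(-7/29248) = -1001/3656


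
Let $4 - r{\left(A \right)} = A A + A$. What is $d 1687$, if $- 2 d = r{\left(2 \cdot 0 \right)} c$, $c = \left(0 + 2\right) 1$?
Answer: $-6748$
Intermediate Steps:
$r{\left(A \right)} = 4 - A - A^{2}$ ($r{\left(A \right)} = 4 - \left(A A + A\right) = 4 - \left(A^{2} + A\right) = 4 - \left(A + A^{2}\right) = 4 - A - A^{2}$)
$c = 2$ ($c = 2 \cdot 1 = 2$)
$d = -4$ ($d = - \frac{\left(4 - 2 \cdot 0 - \left(2 \cdot 0\right)^{2}\right) 2}{2} = - \frac{\left(4 - 0 - 0^{2}\right) 2}{2} = - \frac{\left(4 + 0 - 0\right) 2}{2} = - \frac{\left(4 + 0 + 0\right) 2}{2} = - \frac{4 \cdot 2}{2} = \left(- \frac{1}{2}\right) 8 = -4$)
$d 1687 = \left(-4\right) 1687 = -6748$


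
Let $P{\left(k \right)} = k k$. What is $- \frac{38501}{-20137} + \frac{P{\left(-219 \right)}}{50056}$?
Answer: $\frac{2892996713}{1007977672} \approx 2.8701$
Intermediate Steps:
$P{\left(k \right)} = k^{2}$
$- \frac{38501}{-20137} + \frac{P{\left(-219 \right)}}{50056} = - \frac{38501}{-20137} + \frac{\left(-219\right)^{2}}{50056} = \left(-38501\right) \left(- \frac{1}{20137}\right) + 47961 \cdot \frac{1}{50056} = \frac{38501}{20137} + \frac{47961}{50056} = \frac{2892996713}{1007977672}$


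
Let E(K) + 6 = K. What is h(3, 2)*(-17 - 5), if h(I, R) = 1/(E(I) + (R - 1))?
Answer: 11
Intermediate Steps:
E(K) = -6 + K
h(I, R) = 1/(-7 + I + R) (h(I, R) = 1/((-6 + I) + (R - 1)) = 1/((-6 + I) + (-1 + R)) = 1/(-7 + I + R))
h(3, 2)*(-17 - 5) = (-17 - 5)/(-7 + 3 + 2) = -22/(-2) = -1/2*(-22) = 11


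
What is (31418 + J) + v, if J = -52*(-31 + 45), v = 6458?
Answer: 37148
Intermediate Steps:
J = -728 (J = -52*14 = -728)
(31418 + J) + v = (31418 - 728) + 6458 = 30690 + 6458 = 37148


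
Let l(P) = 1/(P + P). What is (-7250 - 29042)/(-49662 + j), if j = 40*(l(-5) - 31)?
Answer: 18146/25453 ≈ 0.71292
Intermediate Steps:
l(P) = 1/(2*P)
j = -1244 (j = 40*((1/2)/(-5) - 31) = 40*((1/2)*(-1/5) - 31) = 40*(-1/10 - 31) = 40*(-311/10) = -1244)
(-7250 - 29042)/(-49662 + j) = (-7250 - 29042)/(-49662 - 1244) = -36292/(-50906) = -36292*(-1/50906) = 18146/25453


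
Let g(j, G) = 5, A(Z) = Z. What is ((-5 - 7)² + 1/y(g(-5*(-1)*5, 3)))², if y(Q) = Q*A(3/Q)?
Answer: 187489/9 ≈ 20832.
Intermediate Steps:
y(Q) = 3 (y(Q) = Q*(3/Q) = 3)
((-5 - 7)² + 1/y(g(-5*(-1)*5, 3)))² = ((-5 - 7)² + 1/3)² = ((-12)² + ⅓)² = (144 + ⅓)² = (433/3)² = 187489/9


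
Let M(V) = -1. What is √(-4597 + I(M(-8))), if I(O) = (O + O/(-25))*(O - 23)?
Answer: I*√114349/5 ≈ 67.631*I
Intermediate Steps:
I(O) = 24*O*(-23 + O)/25 (I(O) = (O + O*(-1/25))*(-23 + O) = (O - O/25)*(-23 + O) = (24*O/25)*(-23 + O) = 24*O*(-23 + O)/25)
√(-4597 + I(M(-8))) = √(-4597 + (24/25)*(-1)*(-23 - 1)) = √(-4597 + (24/25)*(-1)*(-24)) = √(-4597 + 576/25) = √(-114349/25) = I*√114349/5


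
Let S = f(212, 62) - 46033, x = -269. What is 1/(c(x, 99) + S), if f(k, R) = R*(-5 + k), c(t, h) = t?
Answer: -1/33468 ≈ -2.9879e-5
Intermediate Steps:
S = -33199 (S = 62*(-5 + 212) - 46033 = 62*207 - 46033 = 12834 - 46033 = -33199)
1/(c(x, 99) + S) = 1/(-269 - 33199) = 1/(-33468) = -1/33468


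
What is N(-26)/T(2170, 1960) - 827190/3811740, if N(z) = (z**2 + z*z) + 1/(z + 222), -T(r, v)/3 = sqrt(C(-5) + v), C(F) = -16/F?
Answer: -273/1258 - 88331*sqrt(12270)/961968 ≈ -10.388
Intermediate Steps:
T(r, v) = -3*sqrt(16/5 + v) (T(r, v) = -3*sqrt(-16/(-5) + v) = -3*sqrt(-16*(-1/5) + v) = -3*sqrt(16/5 + v))
N(z) = 1/(222 + z) + 2*z**2 (N(z) = (z**2 + z**2) + 1/(222 + z) = 2*z**2 + 1/(222 + z) = 1/(222 + z) + 2*z**2)
N(-26)/T(2170, 1960) - 827190/3811740 = ((1 + 2*(-26)**3 + 444*(-26)**2)/(222 - 26))/((-3*sqrt(80 + 25*1960)/5)) - 827190/3811740 = ((1 + 2*(-17576) + 444*676)/196)/((-3*sqrt(80 + 49000)/5)) - 827190*1/3811740 = ((1 - 35152 + 300144)/196)/((-6*sqrt(12270)/5)) - 273/1258 = ((1/196)*264993)/((-6*sqrt(12270)/5)) - 273/1258 = 264993/(196*((-6*sqrt(12270)/5))) - 273/1258 = 264993*(-sqrt(12270)/14724)/196 - 273/1258 = -88331*sqrt(12270)/961968 - 273/1258 = -273/1258 - 88331*sqrt(12270)/961968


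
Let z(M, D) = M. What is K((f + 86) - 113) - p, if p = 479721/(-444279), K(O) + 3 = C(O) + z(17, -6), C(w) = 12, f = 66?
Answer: 364575/13463 ≈ 27.080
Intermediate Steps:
K(O) = 26 (K(O) = -3 + (12 + 17) = -3 + 29 = 26)
p = -14537/13463 (p = 479721*(-1/444279) = -14537/13463 ≈ -1.0798)
K((f + 86) - 113) - p = 26 - 1*(-14537/13463) = 26 + 14537/13463 = 364575/13463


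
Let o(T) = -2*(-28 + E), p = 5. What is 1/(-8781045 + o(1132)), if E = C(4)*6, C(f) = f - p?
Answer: -1/8780977 ≈ -1.1388e-7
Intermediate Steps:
C(f) = -5 + f (C(f) = f - 1*5 = f - 5 = -5 + f)
E = -6 (E = (-5 + 4)*6 = -1*6 = -6)
o(T) = 68 (o(T) = -2*(-28 - 6) = -2*(-34) = 68)
1/(-8781045 + o(1132)) = 1/(-8781045 + 68) = 1/(-8780977) = -1/8780977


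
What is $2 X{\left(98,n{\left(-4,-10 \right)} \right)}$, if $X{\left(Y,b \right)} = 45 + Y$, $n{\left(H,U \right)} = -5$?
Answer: $286$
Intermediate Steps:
$2 X{\left(98,n{\left(-4,-10 \right)} \right)} = 2 \left(45 + 98\right) = 2 \cdot 143 = 286$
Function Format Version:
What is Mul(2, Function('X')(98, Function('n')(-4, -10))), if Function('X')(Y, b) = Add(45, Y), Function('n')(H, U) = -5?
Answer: 286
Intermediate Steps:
Mul(2, Function('X')(98, Function('n')(-4, -10))) = Mul(2, Add(45, 98)) = Mul(2, 143) = 286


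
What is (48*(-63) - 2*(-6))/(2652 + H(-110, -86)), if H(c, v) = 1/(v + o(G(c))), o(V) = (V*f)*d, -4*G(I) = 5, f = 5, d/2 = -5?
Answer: -70782/62321 ≈ -1.1358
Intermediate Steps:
d = -10 (d = 2*(-5) = -10)
G(I) = -5/4 (G(I) = -1/4*5 = -5/4)
o(V) = -50*V (o(V) = (V*5)*(-10) = (5*V)*(-10) = -50*V)
H(c, v) = 1/(125/2 + v) (H(c, v) = 1/(v - 50*(-5/4)) = 1/(v + 125/2) = 1/(125/2 + v))
(48*(-63) - 2*(-6))/(2652 + H(-110, -86)) = (48*(-63) - 2*(-6))/(2652 + 2/(125 + 2*(-86))) = (-3024 + 12)/(2652 + 2/(125 - 172)) = -3012/(2652 + 2/(-47)) = -3012/(2652 + 2*(-1/47)) = -3012/(2652 - 2/47) = -3012/124642/47 = -3012*47/124642 = -70782/62321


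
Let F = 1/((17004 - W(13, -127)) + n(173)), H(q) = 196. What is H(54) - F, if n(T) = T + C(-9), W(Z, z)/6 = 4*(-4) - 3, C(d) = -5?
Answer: 3388055/17286 ≈ 196.00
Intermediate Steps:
W(Z, z) = -114 (W(Z, z) = 6*(4*(-4) - 3) = 6*(-16 - 3) = 6*(-19) = -114)
n(T) = -5 + T (n(T) = T - 5 = -5 + T)
F = 1/17286 (F = 1/((17004 - 1*(-114)) + (-5 + 173)) = 1/((17004 + 114) + 168) = 1/(17118 + 168) = 1/17286 ≈ 5.7850e-5)
H(54) - F = 196 - 1*1/17286 = 196 - 1/17286 = 3388055/17286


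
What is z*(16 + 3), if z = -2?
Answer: -38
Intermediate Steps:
z*(16 + 3) = -2*(16 + 3) = -2*19 = -38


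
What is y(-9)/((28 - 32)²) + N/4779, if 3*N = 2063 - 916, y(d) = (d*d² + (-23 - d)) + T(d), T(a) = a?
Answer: -672692/14337 ≈ -46.920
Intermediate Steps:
y(d) = -23 + d³ (y(d) = (d*d² + (-23 - d)) + d = (d³ + (-23 - d)) + d = (-23 + d³ - d) + d = -23 + d³)
N = 1147/3 (N = (2063 - 916)/3 = (⅓)*1147 = 1147/3 ≈ 382.33)
y(-9)/((28 - 32)²) + N/4779 = (-23 + (-9)³)/((28 - 32)²) + (1147/3)/4779 = (-23 - 729)/((-4)²) + (1147/3)*(1/4779) = -752/16 + 1147/14337 = -752*1/16 + 1147/14337 = -47 + 1147/14337 = -672692/14337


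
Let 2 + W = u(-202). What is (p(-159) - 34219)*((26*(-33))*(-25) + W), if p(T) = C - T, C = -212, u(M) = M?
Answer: -728142912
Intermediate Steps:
W = -204 (W = -2 - 202 = -204)
p(T) = -212 - T
(p(-159) - 34219)*((26*(-33))*(-25) + W) = ((-212 - 1*(-159)) - 34219)*((26*(-33))*(-25) - 204) = ((-212 + 159) - 34219)*(-858*(-25) - 204) = (-53 - 34219)*(21450 - 204) = -34272*21246 = -728142912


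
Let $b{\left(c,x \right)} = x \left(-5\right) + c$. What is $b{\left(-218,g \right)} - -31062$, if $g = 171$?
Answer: $29989$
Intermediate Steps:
$b{\left(c,x \right)} = c - 5 x$ ($b{\left(c,x \right)} = - 5 x + c = c - 5 x$)
$b{\left(-218,g \right)} - -31062 = \left(-218 - 855\right) - -31062 = \left(-218 - 855\right) + 31062 = -1073 + 31062 = 29989$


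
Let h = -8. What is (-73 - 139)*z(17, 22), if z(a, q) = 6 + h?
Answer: 424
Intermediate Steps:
z(a, q) = -2 (z(a, q) = 6 - 8 = -2)
(-73 - 139)*z(17, 22) = (-73 - 139)*(-2) = -212*(-2) = 424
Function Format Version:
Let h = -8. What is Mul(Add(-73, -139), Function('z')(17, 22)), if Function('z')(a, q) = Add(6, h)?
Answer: 424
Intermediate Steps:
Function('z')(a, q) = -2 (Function('z')(a, q) = Add(6, -8) = -2)
Mul(Add(-73, -139), Function('z')(17, 22)) = Mul(Add(-73, -139), -2) = Mul(-212, -2) = 424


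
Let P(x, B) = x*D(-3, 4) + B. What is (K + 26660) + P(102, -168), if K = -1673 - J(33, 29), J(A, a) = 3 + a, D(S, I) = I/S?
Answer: 24651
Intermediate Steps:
P(x, B) = B - 4*x/3 (P(x, B) = x*(4/(-3)) + B = x*(4*(-1/3)) + B = x*(-4/3) + B = -4*x/3 + B = B - 4*x/3)
K = -1705 (K = -1673 - (3 + 29) = -1673 - 1*32 = -1673 - 32 = -1705)
(K + 26660) + P(102, -168) = (-1705 + 26660) + (-168 - 4/3*102) = 24955 + (-168 - 136) = 24955 - 304 = 24651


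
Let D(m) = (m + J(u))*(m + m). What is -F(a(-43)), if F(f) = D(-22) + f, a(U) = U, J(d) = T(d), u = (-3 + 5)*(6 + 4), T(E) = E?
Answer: -45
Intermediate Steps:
u = 20 (u = 2*10 = 20)
J(d) = d
D(m) = 2*m*(20 + m) (D(m) = (m + 20)*(m + m) = (20 + m)*(2*m) = 2*m*(20 + m))
F(f) = 88 + f (F(f) = 2*(-22)*(20 - 22) + f = 2*(-22)*(-2) + f = 88 + f)
-F(a(-43)) = -(88 - 43) = -1*45 = -45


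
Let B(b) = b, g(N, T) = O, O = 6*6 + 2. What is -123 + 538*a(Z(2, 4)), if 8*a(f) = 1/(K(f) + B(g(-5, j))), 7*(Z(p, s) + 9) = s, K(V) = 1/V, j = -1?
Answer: -1083749/8940 ≈ -121.22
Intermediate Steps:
Z(p, s) = -9 + s/7
O = 38 (O = 36 + 2 = 38)
g(N, T) = 38
a(f) = 1/(8*(38 + 1/f)) (a(f) = 1/(8*(1/f + 38)) = 1/(8*(38 + 1/f)))
-123 + 538*a(Z(2, 4)) = -123 + 538*((-9 + (⅐)*4)/(8*(1 + 38*(-9 + (⅐)*4)))) = -123 + 538*((-9 + 4/7)/(8*(1 + 38*(-9 + 4/7)))) = -123 + 538*((⅛)*(-59/7)/(1 + 38*(-59/7))) = -123 + 538*((⅛)*(-59/7)/(1 - 2242/7)) = -123 + 538*((⅛)*(-59/7)/(-2235/7)) = -123 + 538*((⅛)*(-59/7)*(-7/2235)) = -123 + 538*(59/17880) = -123 + 15871/8940 = -1083749/8940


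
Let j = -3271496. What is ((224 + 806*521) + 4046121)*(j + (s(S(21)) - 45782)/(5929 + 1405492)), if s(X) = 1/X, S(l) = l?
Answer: -144359737616563618649/9879947 ≈ -1.4611e+13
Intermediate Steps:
((224 + 806*521) + 4046121)*(j + (s(S(21)) - 45782)/(5929 + 1405492)) = ((224 + 806*521) + 4046121)*(-3271496 + (1/21 - 45782)/(5929 + 1405492)) = ((224 + 419926) + 4046121)*(-3271496 + (1/21 - 45782)/1411421) = (420150 + 4046121)*(-3271496 - 961421/21*1/1411421) = 4466271*(-3271496 - 961421/29639841) = 4466271*(-96966622233557/29639841) = -144359737616563618649/9879947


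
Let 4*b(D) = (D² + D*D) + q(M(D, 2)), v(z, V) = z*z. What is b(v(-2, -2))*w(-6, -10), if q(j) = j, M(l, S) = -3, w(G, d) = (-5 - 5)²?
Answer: 725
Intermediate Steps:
w(G, d) = 100 (w(G, d) = (-10)² = 100)
v(z, V) = z²
b(D) = -¾ + D²/2 (b(D) = ((D² + D*D) - 3)/4 = ((D² + D²) - 3)/4 = (2*D² - 3)/4 = (-3 + 2*D²)/4 = -¾ + D²/2)
b(v(-2, -2))*w(-6, -10) = (-¾ + ((-2)²)²/2)*100 = (-¾ + (½)*4²)*100 = (-¾ + (½)*16)*100 = (-¾ + 8)*100 = (29/4)*100 = 725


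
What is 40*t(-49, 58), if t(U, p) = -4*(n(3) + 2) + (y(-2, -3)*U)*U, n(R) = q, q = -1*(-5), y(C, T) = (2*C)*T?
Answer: 1151360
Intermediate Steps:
y(C, T) = 2*C*T
q = 5
n(R) = 5
t(U, p) = -28 + 12*U**2 (t(U, p) = -4*(5 + 2) + ((2*(-2)*(-3))*U)*U = -4*7 + (12*U)*U = -28 + 12*U**2)
40*t(-49, 58) = 40*(-28 + 12*(-49)**2) = 40*(-28 + 12*2401) = 40*(-28 + 28812) = 40*28784 = 1151360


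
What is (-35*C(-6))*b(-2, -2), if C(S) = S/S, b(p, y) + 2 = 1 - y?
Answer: -35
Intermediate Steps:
b(p, y) = -1 - y (b(p, y) = -2 + (1 - y) = -1 - y)
C(S) = 1
(-35*C(-6))*b(-2, -2) = (-35*1)*(-1 - 1*(-2)) = -35*(-1 + 2) = -35*1 = -35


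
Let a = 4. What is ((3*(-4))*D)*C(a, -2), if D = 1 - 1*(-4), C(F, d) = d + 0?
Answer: 120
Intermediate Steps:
C(F, d) = d
D = 5 (D = 1 + 4 = 5)
((3*(-4))*D)*C(a, -2) = ((3*(-4))*5)*(-2) = -12*5*(-2) = -60*(-2) = 120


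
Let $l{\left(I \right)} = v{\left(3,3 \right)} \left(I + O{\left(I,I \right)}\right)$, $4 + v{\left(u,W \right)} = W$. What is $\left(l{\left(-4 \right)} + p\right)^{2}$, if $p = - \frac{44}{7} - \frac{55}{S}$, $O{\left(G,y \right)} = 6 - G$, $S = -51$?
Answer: $\frac{16008001}{127449} \approx 125.6$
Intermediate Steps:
$v{\left(u,W \right)} = -4 + W$
$p = - \frac{1859}{357}$ ($p = - \frac{44}{7} - \frac{55}{-51} = \left(-44\right) \frac{1}{7} - - \frac{55}{51} = - \frac{44}{7} + \frac{55}{51} = - \frac{1859}{357} \approx -5.2073$)
$l{\left(I \right)} = -6$ ($l{\left(I \right)} = \left(-4 + 3\right) \left(I - \left(-6 + I\right)\right) = \left(-1\right) 6 = -6$)
$\left(l{\left(-4 \right)} + p\right)^{2} = \left(-6 - \frac{1859}{357}\right)^{2} = \left(- \frac{4001}{357}\right)^{2} = \frac{16008001}{127449}$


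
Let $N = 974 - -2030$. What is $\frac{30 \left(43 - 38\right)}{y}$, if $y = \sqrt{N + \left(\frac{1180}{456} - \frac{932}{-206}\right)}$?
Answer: $\frac{150 \sqrt{415155752934}}{35356477} \approx 2.7336$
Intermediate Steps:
$N = 3004$ ($N = 974 + 2030 = 3004$)
$y = \frac{\sqrt{415155752934}}{11742}$ ($y = \sqrt{3004 + \left(\frac{1180}{456} - \frac{932}{-206}\right)} = \sqrt{3004 + \left(1180 \cdot \frac{1}{456} - - \frac{466}{103}\right)} = \sqrt{3004 + \left(\frac{295}{114} + \frac{466}{103}\right)} = \sqrt{3004 + \frac{83509}{11742}} = \sqrt{\frac{35356477}{11742}} = \frac{\sqrt{415155752934}}{11742} \approx 54.874$)
$\frac{30 \left(43 - 38\right)}{y} = \frac{30 \left(43 - 38\right)}{\frac{1}{11742} \sqrt{415155752934}} = 30 \cdot 5 \frac{\sqrt{415155752934}}{35356477} = 150 \frac{\sqrt{415155752934}}{35356477} = \frac{150 \sqrt{415155752934}}{35356477}$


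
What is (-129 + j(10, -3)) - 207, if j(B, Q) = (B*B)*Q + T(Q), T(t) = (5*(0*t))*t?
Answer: -636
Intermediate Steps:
T(t) = 0 (T(t) = (5*0)*t = 0*t = 0)
j(B, Q) = Q*B**2 (j(B, Q) = (B*B)*Q + 0 = B**2*Q + 0 = Q*B**2 + 0 = Q*B**2)
(-129 + j(10, -3)) - 207 = (-129 - 3*10**2) - 207 = (-129 - 3*100) - 207 = (-129 - 300) - 207 = -429 - 207 = -636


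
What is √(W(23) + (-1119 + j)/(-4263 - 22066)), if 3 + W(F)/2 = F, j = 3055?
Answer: 2*√6919419174/26329 ≈ 6.3187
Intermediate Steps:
W(F) = -6 + 2*F
√(W(23) + (-1119 + j)/(-4263 - 22066)) = √((-6 + 2*23) + (-1119 + 3055)/(-4263 - 22066)) = √((-6 + 46) + 1936/(-26329)) = √(40 + 1936*(-1/26329)) = √(40 - 1936/26329) = √(1051224/26329) = 2*√6919419174/26329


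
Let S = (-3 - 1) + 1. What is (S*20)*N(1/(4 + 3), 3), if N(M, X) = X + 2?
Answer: -300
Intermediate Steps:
N(M, X) = 2 + X
S = -3 (S = -4 + 1 = -3)
(S*20)*N(1/(4 + 3), 3) = (-3*20)*(2 + 3) = -60*5 = -300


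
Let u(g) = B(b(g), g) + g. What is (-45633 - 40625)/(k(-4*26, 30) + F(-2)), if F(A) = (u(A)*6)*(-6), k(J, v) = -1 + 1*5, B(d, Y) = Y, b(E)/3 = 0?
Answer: -43129/74 ≈ -582.82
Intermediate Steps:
b(E) = 0 (b(E) = 3*0 = 0)
u(g) = 2*g (u(g) = g + g = 2*g)
k(J, v) = 4 (k(J, v) = -1 + 5 = 4)
F(A) = -72*A (F(A) = ((2*A)*6)*(-6) = (12*A)*(-6) = -72*A)
(-45633 - 40625)/(k(-4*26, 30) + F(-2)) = (-45633 - 40625)/(4 - 72*(-2)) = -86258/(4 + 144) = -86258/148 = -86258*1/148 = -43129/74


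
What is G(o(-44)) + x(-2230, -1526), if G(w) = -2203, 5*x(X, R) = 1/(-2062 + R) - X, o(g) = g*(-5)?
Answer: -31520581/17940 ≈ -1757.0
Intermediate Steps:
o(g) = -5*g
x(X, R) = -X/5 + 1/(5*(-2062 + R)) (x(X, R) = (1/(-2062 + R) - X)/5 = -X/5 + 1/(5*(-2062 + R)))
G(o(-44)) + x(-2230, -1526) = -2203 + (1 + 2062*(-2230) - 1*(-1526)*(-2230))/(5*(-2062 - 1526)) = -2203 + (1/5)*(1 - 4598260 - 3402980)/(-3588) = -2203 + (1/5)*(-1/3588)*(-8001239) = -2203 + 8001239/17940 = -31520581/17940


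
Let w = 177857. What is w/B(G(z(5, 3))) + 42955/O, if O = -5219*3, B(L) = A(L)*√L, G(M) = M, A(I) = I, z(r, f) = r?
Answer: -42955/15657 + 177857*√5/25 ≈ 15905.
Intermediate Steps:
B(L) = L^(3/2) (B(L) = L*√L = L^(3/2))
O = -15657
w/B(G(z(5, 3))) + 42955/O = 177857/(5^(3/2)) + 42955/(-15657) = 177857/((5*√5)) + 42955*(-1/15657) = 177857*(√5/25) - 42955/15657 = 177857*√5/25 - 42955/15657 = -42955/15657 + 177857*√5/25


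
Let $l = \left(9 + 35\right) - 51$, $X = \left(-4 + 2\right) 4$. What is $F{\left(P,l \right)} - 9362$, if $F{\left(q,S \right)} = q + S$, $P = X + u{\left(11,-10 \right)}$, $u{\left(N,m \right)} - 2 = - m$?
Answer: $-9365$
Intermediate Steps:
$u{\left(N,m \right)} = 2 - m$
$X = -8$ ($X = \left(-2\right) 4 = -8$)
$l = -7$ ($l = 44 - 51 = -7$)
$P = 4$ ($P = -8 + \left(2 - -10\right) = -8 + \left(2 + 10\right) = -8 + 12 = 4$)
$F{\left(q,S \right)} = S + q$
$F{\left(P,l \right)} - 9362 = \left(-7 + 4\right) - 9362 = -3 - 9362 = -9365$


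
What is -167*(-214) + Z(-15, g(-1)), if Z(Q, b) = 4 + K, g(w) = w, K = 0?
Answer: 35742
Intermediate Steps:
Z(Q, b) = 4 (Z(Q, b) = 4 + 0 = 4)
-167*(-214) + Z(-15, g(-1)) = -167*(-214) + 4 = 35738 + 4 = 35742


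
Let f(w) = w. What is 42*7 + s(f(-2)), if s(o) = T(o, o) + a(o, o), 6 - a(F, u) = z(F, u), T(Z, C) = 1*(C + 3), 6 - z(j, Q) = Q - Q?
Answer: 295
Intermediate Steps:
z(j, Q) = 6 (z(j, Q) = 6 - (Q - Q) = 6 - 1*0 = 6 + 0 = 6)
T(Z, C) = 3 + C (T(Z, C) = 1*(3 + C) = 3 + C)
a(F, u) = 0 (a(F, u) = 6 - 1*6 = 6 - 6 = 0)
s(o) = 3 + o (s(o) = (3 + o) + 0 = 3 + o)
42*7 + s(f(-2)) = 42*7 + (3 - 2) = 294 + 1 = 295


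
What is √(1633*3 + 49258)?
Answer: √54157 ≈ 232.72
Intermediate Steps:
√(1633*3 + 49258) = √(4899 + 49258) = √54157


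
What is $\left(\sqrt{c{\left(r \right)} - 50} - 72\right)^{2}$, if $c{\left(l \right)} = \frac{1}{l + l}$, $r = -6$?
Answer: $\frac{\left(432 - i \sqrt{1803}\right)^{2}}{36} \approx 5133.9 - 1019.1 i$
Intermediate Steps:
$c{\left(l \right)} = \frac{1}{2 l}$
$\left(\sqrt{c{\left(r \right)} - 50} - 72\right)^{2} = \left(\sqrt{\frac{1}{2 \left(-6\right)} - 50} - 72\right)^{2} = \left(\sqrt{\frac{1}{2} \left(- \frac{1}{6}\right) - 50} - 72\right)^{2} = \left(\sqrt{- \frac{1}{12} - 50} - 72\right)^{2} = \left(\sqrt{- \frac{601}{12}} - 72\right)^{2} = \left(\frac{i \sqrt{1803}}{6} - 72\right)^{2} = \left(-72 + \frac{i \sqrt{1803}}{6}\right)^{2}$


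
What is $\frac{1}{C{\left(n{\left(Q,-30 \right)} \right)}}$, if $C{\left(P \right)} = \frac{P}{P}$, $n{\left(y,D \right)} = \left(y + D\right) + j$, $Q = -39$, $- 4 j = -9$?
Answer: $1$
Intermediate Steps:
$j = \frac{9}{4}$ ($j = \left(- \frac{1}{4}\right) \left(-9\right) = \frac{9}{4} \approx 2.25$)
$n{\left(y,D \right)} = \frac{9}{4} + D + y$ ($n{\left(y,D \right)} = \left(y + D\right) + \frac{9}{4} = \left(D + y\right) + \frac{9}{4} = \frac{9}{4} + D + y$)
$C{\left(P \right)} = 1$
$\frac{1}{C{\left(n{\left(Q,-30 \right)} \right)}} = 1^{-1} = 1$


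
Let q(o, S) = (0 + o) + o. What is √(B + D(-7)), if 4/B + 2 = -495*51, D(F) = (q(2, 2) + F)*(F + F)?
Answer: √26771161390/25247 ≈ 6.4807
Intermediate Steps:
q(o, S) = 2*o (q(o, S) = o + o = 2*o)
D(F) = 2*F*(4 + F) (D(F) = (2*2 + F)*(F + F) = (4 + F)*(2*F) = 2*F*(4 + F))
B = -4/25247 (B = 4/(-2 - 495*51) = 4/(-2 - 25245) = 4/(-25247) = 4*(-1/25247) = -4/25247 ≈ -0.00015843)
√(B + D(-7)) = √(-4/25247 + 2*(-7)*(4 - 7)) = √(-4/25247 + 2*(-7)*(-3)) = √(-4/25247 + 42) = √(1060370/25247) = √26771161390/25247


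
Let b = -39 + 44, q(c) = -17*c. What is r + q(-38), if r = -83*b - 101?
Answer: 130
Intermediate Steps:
b = 5
r = -516 (r = -83*5 - 101 = -415 - 101 = -516)
r + q(-38) = -516 - 17*(-38) = -516 + 646 = 130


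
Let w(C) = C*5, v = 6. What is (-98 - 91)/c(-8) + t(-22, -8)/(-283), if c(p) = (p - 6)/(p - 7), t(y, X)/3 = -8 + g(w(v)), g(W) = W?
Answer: -114747/566 ≈ -202.73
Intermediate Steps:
w(C) = 5*C
t(y, X) = 66 (t(y, X) = 3*(-8 + 5*6) = 3*(-8 + 30) = 3*22 = 66)
c(p) = (-6 + p)/(-7 + p)
(-98 - 91)/c(-8) + t(-22, -8)/(-283) = (-98 - 91)/(((-6 - 8)/(-7 - 8))) + 66/(-283) = -189/(-14/(-15)) + 66*(-1/283) = -189/((-1/15*(-14))) - 66/283 = -189/14/15 - 66/283 = -189*15/14 - 66/283 = -405/2 - 66/283 = -114747/566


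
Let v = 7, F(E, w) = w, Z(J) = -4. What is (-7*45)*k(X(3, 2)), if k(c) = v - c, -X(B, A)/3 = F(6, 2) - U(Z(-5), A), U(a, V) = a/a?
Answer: -3150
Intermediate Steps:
U(a, V) = 1
X(B, A) = -3 (X(B, A) = -3*(2 - 1*1) = -3*(2 - 1) = -3*1 = -3)
k(c) = 7 - c
(-7*45)*k(X(3, 2)) = (-7*45)*(7 - 1*(-3)) = -315*(7 + 3) = -315*10 = -3150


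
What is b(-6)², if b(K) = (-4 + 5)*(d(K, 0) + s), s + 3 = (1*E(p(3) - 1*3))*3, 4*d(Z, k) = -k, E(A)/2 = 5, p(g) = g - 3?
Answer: 729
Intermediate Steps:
p(g) = -3 + g
E(A) = 10 (E(A) = 2*5 = 10)
d(Z, k) = -k/4 (d(Z, k) = (-k)/4 = -k/4)
s = 27 (s = -3 + (1*10)*3 = -3 + 10*3 = -3 + 30 = 27)
b(K) = 27 (b(K) = (-4 + 5)*(-¼*0 + 27) = 1*(0 + 27) = 1*27 = 27)
b(-6)² = 27² = 729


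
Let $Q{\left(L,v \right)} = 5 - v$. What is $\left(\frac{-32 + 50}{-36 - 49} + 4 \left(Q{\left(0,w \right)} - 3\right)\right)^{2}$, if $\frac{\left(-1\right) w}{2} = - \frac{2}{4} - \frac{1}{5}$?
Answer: $\frac{34596}{7225} \approx 4.7884$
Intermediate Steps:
$w = \frac{7}{5}$ ($w = - 2 \left(- \frac{2}{4} - \frac{1}{5}\right) = - 2 \left(\left(-2\right) \frac{1}{4} - \frac{1}{5}\right) = - 2 \left(- \frac{1}{2} - \frac{1}{5}\right) = \left(-2\right) \left(- \frac{7}{10}\right) = \frac{7}{5} \approx 1.4$)
$\left(\frac{-32 + 50}{-36 - 49} + 4 \left(Q{\left(0,w \right)} - 3\right)\right)^{2} = \left(\frac{-32 + 50}{-36 - 49} + 4 \left(\left(5 - \frac{7}{5}\right) - 3\right)\right)^{2} = \left(\frac{18}{-85} + 4 \left(\left(5 - \frac{7}{5}\right) - 3\right)\right)^{2} = \left(18 \left(- \frac{1}{85}\right) + 4 \left(\frac{18}{5} - 3\right)\right)^{2} = \left(- \frac{18}{85} + 4 \cdot \frac{3}{5}\right)^{2} = \left(- \frac{18}{85} + \frac{12}{5}\right)^{2} = \left(\frac{186}{85}\right)^{2} = \frac{34596}{7225}$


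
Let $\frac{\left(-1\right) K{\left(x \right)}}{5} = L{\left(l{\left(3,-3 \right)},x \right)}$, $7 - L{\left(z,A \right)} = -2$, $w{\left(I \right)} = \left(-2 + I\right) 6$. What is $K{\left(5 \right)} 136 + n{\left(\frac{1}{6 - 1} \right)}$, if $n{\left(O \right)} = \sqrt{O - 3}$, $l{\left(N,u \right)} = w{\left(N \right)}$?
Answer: $-6120 + \frac{i \sqrt{70}}{5} \approx -6120.0 + 1.6733 i$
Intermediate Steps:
$w{\left(I \right)} = -12 + 6 I$
$l{\left(N,u \right)} = -12 + 6 N$
$L{\left(z,A \right)} = 9$ ($L{\left(z,A \right)} = 7 - -2 = 7 + 2 = 9$)
$n{\left(O \right)} = \sqrt{-3 + O}$
$K{\left(x \right)} = -45$ ($K{\left(x \right)} = \left(-5\right) 9 = -45$)
$K{\left(5 \right)} 136 + n{\left(\frac{1}{6 - 1} \right)} = \left(-45\right) 136 + \sqrt{-3 + \frac{1}{6 - 1}} = -6120 + \sqrt{-3 + \frac{1}{5}} = -6120 + \sqrt{- \frac{14}{5}} = -6120 + \frac{i \sqrt{70}}{5}$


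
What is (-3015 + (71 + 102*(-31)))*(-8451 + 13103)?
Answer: -28405112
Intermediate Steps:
(-3015 + (71 + 102*(-31)))*(-8451 + 13103) = (-3015 + (71 - 3162))*4652 = (-3015 - 3091)*4652 = -6106*4652 = -28405112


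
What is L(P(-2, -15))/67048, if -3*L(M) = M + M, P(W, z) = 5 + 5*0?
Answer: -5/100572 ≈ -4.9716e-5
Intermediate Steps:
P(W, z) = 5 (P(W, z) = 5 + 0 = 5)
L(M) = -2*M/3 (L(M) = -(M + M)/3 = -2*M/3)
L(P(-2, -15))/67048 = -⅔*5/67048 = -10/3*1/67048 = -5/100572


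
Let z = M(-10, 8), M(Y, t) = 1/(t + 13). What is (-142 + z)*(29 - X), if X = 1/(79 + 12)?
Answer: -7863878/1911 ≈ -4115.1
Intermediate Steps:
M(Y, t) = 1/(13 + t)
X = 1/91 ≈ 0.010989
z = 1/21 (z = 1/(13 + 8) = 1/21 ≈ 0.047619)
(-142 + z)*(29 - X) = (-142 + 1/21)*(29 - 1*1/91) = -2981*(29 - 1/91)/21 = -2981/21*2638/91 = -7863878/1911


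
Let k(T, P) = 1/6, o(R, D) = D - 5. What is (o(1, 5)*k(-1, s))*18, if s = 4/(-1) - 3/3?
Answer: 0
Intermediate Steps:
o(R, D) = -5 + D
s = -5 (s = 4*(-1) - 3*⅓ = -4 - 1 = -5)
k(T, P) = ⅙
(o(1, 5)*k(-1, s))*18 = ((-5 + 5)*(⅙))*18 = (0*(⅙))*18 = 0*18 = 0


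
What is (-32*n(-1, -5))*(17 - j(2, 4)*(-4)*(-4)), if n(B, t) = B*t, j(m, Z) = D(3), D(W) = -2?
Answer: -7840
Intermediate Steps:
j(m, Z) = -2
(-32*n(-1, -5))*(17 - j(2, 4)*(-4)*(-4)) = (-(-32)*(-5))*(17 - (-2*(-4))*(-4)) = (-32*5)*(17 - 8*(-4)) = -160*(17 - 1*(-32)) = -160*(17 + 32) = -160*49 = -7840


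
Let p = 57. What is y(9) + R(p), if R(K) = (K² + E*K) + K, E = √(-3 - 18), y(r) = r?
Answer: 3315 + 57*I*√21 ≈ 3315.0 + 261.21*I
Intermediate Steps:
E = I*√21 (E = √(-21) = I*√21 ≈ 4.5826*I)
R(K) = K + K² + I*K*√21 (R(K) = (K² + (I*√21)*K) + K = (K² + I*K*√21) + K = K + K² + I*K*√21)
y(9) + R(p) = 9 + 57*(1 + 57 + I*√21) = 9 + 57*(58 + I*√21) = 9 + (3306 + 57*I*√21) = 3315 + 57*I*√21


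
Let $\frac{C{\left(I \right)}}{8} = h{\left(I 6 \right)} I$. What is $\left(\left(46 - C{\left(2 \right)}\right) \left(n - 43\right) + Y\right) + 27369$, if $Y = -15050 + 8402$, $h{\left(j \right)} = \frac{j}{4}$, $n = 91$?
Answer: $20625$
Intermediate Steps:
$h{\left(j \right)} = \frac{j}{4}$ ($h{\left(j \right)} = j \frac{1}{4} = \frac{j}{4}$)
$Y = -6648$
$C{\left(I \right)} = 12 I^{2}$ ($C{\left(I \right)} = 8 \frac{I 6}{4} I = 8 \frac{6 I}{4} I = 8 \frac{3 I}{2} I = 8 \frac{3 I^{2}}{2} = 12 I^{2}$)
$\left(\left(46 - C{\left(2 \right)}\right) \left(n - 43\right) + Y\right) + 27369 = \left(\left(46 - 12 \cdot 2^{2}\right) \left(91 - 43\right) - 6648\right) + 27369 = \left(\left(46 - 12 \cdot 4\right) 48 - 6648\right) + 27369 = \left(\left(46 - 48\right) 48 - 6648\right) + 27369 = \left(\left(-2\right) 48 - 6648\right) + 27369 = \left(-96 - 6648\right) + 27369 = -6744 + 27369 = 20625$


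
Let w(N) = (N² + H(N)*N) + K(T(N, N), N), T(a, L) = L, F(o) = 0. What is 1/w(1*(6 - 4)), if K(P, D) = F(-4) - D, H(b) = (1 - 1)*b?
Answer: ½ ≈ 0.50000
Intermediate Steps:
H(b) = 0 (H(b) = 0*b = 0)
K(P, D) = -D (K(P, D) = 0 - D = -D)
w(N) = N² - N (w(N) = (N² + 0*N) - N = (N² + 0) - N = N² - N)
1/w(1*(6 - 4)) = 1/((1*(6 - 4))*(-1 + 1*(6 - 4))) = 1/((1*2)*(-1 + 1*2)) = 1/(2*(-1 + 2)) = 1/(2*1) = 1/2 = ½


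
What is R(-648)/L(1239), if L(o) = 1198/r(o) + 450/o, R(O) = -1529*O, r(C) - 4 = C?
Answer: 63578998791/85153 ≈ 7.4664e+5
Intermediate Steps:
r(C) = 4 + C
L(o) = 450/o + 1198/(4 + o) (L(o) = 1198/(4 + o) + 450/o = 450/o + 1198/(4 + o))
R(-648)/L(1239) = (-1529*(-648))/((8*(225 + 206*1239)/(1239*(4 + 1239)))) = 990792/((8*(1/1239)*(225 + 255234)/1243)) = 990792/((8*(1/1239)*(1/1243)*255459)) = 990792/(681224/513359) = 990792*(513359/681224) = 63578998791/85153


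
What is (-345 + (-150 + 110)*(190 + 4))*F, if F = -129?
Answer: 1045545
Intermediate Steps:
(-345 + (-150 + 110)*(190 + 4))*F = (-345 + (-150 + 110)*(190 + 4))*(-129) = (-345 - 40*194)*(-129) = (-345 - 7760)*(-129) = -8105*(-129) = 1045545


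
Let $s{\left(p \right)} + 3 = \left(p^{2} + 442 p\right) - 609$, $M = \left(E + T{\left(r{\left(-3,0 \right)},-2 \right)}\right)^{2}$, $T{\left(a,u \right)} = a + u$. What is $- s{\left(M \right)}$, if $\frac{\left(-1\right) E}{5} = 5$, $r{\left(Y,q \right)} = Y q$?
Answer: $-853047$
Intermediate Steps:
$E = -25$ ($E = \left(-5\right) 5 = -25$)
$M = 729$ ($M = \left(-25 - 2\right)^{2} = \left(-27\right)^{2} = 729$)
$s{\left(p \right)} = -612 + p^{2} + 442 p$ ($s{\left(p \right)} = -3 - \left(609 - p^{2} - 442 p\right) = -3 + \left(-609 + p^{2} + 442 p\right) = -612 + p^{2} + 442 p$)
$- s{\left(M \right)} = - (-612 + 729^{2} + 442 \cdot 729) = - (-612 + 531441 + 322218) = \left(-1\right) 853047 = -853047$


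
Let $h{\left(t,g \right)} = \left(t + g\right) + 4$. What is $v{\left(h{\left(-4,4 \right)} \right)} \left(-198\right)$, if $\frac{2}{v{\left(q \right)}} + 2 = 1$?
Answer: $396$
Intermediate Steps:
$h{\left(t,g \right)} = 4 + g + t$ ($h{\left(t,g \right)} = \left(g + t\right) + 4 = 4 + g + t$)
$v{\left(q \right)} = -2$ ($v{\left(q \right)} = \frac{2}{-2 + 1} = \frac{2}{-1} = 2 \left(-1\right) = -2$)
$v{\left(h{\left(-4,4 \right)} \right)} \left(-198\right) = \left(-2\right) \left(-198\right) = 396$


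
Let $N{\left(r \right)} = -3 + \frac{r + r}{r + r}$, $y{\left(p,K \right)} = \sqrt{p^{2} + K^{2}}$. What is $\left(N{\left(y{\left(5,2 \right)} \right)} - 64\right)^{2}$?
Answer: $4356$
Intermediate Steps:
$y{\left(p,K \right)} = \sqrt{K^{2} + p^{2}}$
$N{\left(r \right)} = -2$ ($N{\left(r \right)} = -3 + \frac{2 r}{2 r} = -3 + 2 r \frac{1}{2 r} = -3 + 1 = -2$)
$\left(N{\left(y{\left(5,2 \right)} \right)} - 64\right)^{2} = \left(-2 - 64\right)^{2} = \left(-66\right)^{2} = 4356$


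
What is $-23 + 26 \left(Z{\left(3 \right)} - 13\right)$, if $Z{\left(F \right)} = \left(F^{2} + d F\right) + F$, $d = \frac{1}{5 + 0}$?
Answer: $- \frac{167}{5} \approx -33.4$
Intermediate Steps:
$d = \frac{1}{5} \approx 0.2$
$Z{\left(F \right)} = F^{2} + \frac{6 F}{5}$ ($Z{\left(F \right)} = \left(F^{2} + \frac{F}{5}\right) + F = F^{2} + \frac{6 F}{5}$)
$-23 + 26 \left(Z{\left(3 \right)} - 13\right) = -23 + 26 \left(\frac{1}{5} \cdot 3 \left(6 + 5 \cdot 3\right) - 13\right) = -23 + 26 \left(\frac{1}{5} \cdot 3 \left(6 + 15\right) - 13\right) = -23 + 26 \left(\frac{1}{5} \cdot 3 \cdot 21 - 13\right) = -23 + 26 \left(\frac{63}{5} - 13\right) = -23 + 26 \left(- \frac{2}{5}\right) = -23 - \frac{52}{5} = - \frac{167}{5}$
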